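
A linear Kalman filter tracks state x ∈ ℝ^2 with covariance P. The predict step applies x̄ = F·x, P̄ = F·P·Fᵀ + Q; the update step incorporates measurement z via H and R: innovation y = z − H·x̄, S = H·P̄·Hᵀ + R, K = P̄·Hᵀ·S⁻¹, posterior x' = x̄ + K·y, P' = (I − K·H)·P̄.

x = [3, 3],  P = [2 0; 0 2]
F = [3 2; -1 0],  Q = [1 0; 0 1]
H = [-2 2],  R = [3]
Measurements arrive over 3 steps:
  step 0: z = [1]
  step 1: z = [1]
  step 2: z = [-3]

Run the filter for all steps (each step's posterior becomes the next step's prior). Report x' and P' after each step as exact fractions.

step 0: x' = [41/57, 17/19], P' = [29/19 18/19; 18/19 21/19]
step 1: x' = [-1511/10659, 2935/10659], P' = [4416/3553 2307/3553; 2307/3553 2820/3553]
step 2: x' = [80617/61737, -773/4749], P' = [625603/514475 25018/39575; 25018/39575 30979/39575]

step 0: x̄ = F·x = [15, -3]
step 0: P̄ = F·P·Fᵀ + Q = [27 -6; -6 3]
step 0: y = z − H·x̄ = [37]
step 0: S = H·P̄·Hᵀ + R = [171]
step 0: K = P̄·Hᵀ·S⁻¹ = [-22/57; 2/19]
step 0: x' = x̄ + K·y = [41/57, 17/19]
step 0: P' = (I − K·H)·P̄ = [29/19 18/19; 18/19 21/19]
step 1: x̄ = F·x = [75/19, -41/57]
step 1: P̄ = F·P·Fᵀ + Q = [580/19 -123/19; -123/19 48/19]
step 1: y = z − H·x̄ = [31/3]
step 1: S = H·P̄·Hᵀ + R = [187]
step 1: K = P̄·Hᵀ·S⁻¹ = [-74/187; 18/187]
step 1: x' = x̄ + K·y = [-1511/10659, 2935/10659]
step 1: P' = (I − K·H)·P̄ = [4416/3553 2307/3553; 2307/3553 2820/3553]
step 2: x̄ = F·x = [1337/10659, 1511/10659]
step 2: P̄ = F·P·Fᵀ + Q = [82261/3553 -17862/3553; -17862/3553 7969/3553]
step 2: y = z − H·x̄ = [-10775/3553]
step 2: S = H·P̄·Hᵀ + R = [514475/3553]
step 2: K = P̄·Hᵀ·S⁻¹ = [-200246/514475; 3974/39575]
step 2: x' = x̄ + K·y = [80617/61737, -773/4749]
step 2: P' = (I − K·H)·P̄ = [625603/514475 25018/39575; 25018/39575 30979/39575]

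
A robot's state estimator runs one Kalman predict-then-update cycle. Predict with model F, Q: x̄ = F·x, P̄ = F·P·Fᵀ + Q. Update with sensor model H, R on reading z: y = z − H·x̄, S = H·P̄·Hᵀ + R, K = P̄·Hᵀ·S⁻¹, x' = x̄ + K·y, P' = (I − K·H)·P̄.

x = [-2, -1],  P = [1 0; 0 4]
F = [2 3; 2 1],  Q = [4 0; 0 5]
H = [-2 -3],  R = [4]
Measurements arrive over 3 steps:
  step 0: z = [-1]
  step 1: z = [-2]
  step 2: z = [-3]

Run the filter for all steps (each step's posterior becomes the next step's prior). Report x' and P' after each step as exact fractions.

step 0: x̄ = F·x = [-7, -5]
step 0: P̄ = F·P·Fᵀ + Q = [44 16; 16 13]
step 0: y = z − H·x̄ = [-30]
step 0: S = H·P̄·Hᵀ + R = [489]
step 0: K = P̄·Hᵀ·S⁻¹ = [-136/489; -71/489]
step 0: x' = x̄ + K·y = [219/163, -105/163]
step 0: P' = (I − K·H)·P̄ = [3020/489 -1832/489; -1832/489 1316/489]
step 1: x̄ = F·x = [123/163, 333/163]
step 1: P̄ = F·P·Fᵀ + Q = [3896/489 1372/489; 1372/489 8513/489]
step 1: y = z − H·x̄ = [919/163]
step 1: S = H·P̄·Hᵀ + R = [110621/489]
step 1: K = P̄·Hᵀ·S⁻¹ = [-11908/110621; -28283/110621]
step 1: x' = x̄ + K·y = [16337/110621, 66532/110621]
step 1: P' = (I − K·H)·P̄ = [591368/110621 -378368/110621; -378368/110621 289956/110621]
step 2: x̄ = F·x = [232270/110621, 99206/110621]
step 2: P̄ = F·P·Fᵀ + Q = [877144/110621 208396/110621; 208396/110621 1695061/110621]
step 2: y = z − H·x̄ = [430295/110621]
step 2: S = H·P̄·Hᵀ + R = [21707361/110621]
step 2: K = P̄·Hᵀ·S⁻¹ = [-2379476/21707361; -5501975/21707361]
step 2: x' = x̄ + K·y = [36323050/21707361, -1934279/21707361]
step 2: P' = (I − K·H)·P̄ = [120940648/21707361 -77454464/21707361; -77454464/21707361 58972276/21707361]

step 0: x' = [219/163, -105/163], P' = [3020/489 -1832/489; -1832/489 1316/489]
step 1: x' = [16337/110621, 66532/110621], P' = [591368/110621 -378368/110621; -378368/110621 289956/110621]
step 2: x' = [36323050/21707361, -1934279/21707361], P' = [120940648/21707361 -77454464/21707361; -77454464/21707361 58972276/21707361]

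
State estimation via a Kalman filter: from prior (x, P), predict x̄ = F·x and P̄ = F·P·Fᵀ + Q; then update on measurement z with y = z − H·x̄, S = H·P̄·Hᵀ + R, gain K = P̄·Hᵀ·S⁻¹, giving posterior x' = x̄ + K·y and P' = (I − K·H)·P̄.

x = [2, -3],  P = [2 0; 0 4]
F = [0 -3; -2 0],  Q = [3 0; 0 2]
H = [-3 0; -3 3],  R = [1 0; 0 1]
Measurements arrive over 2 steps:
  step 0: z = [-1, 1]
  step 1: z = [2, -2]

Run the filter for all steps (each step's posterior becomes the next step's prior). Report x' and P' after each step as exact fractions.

step 0: x' = [765/2491, 19088/32383], P' = [273/2491 270/2491; 270/2491 7030/32383]
step 1: x' = [-22258662/33826249, -43503474/33826249], P' = [3557613/33826249 3418254/33826249; 3418254/33826249 6873350/33826249]

step 0: x̄ = F·x = [9, -4]
step 0: P̄ = F·P·Fᵀ + Q = [39 0; 0 10]
step 0: y = z − H·x̄ = [26, 40]
step 0: S = H·P̄·Hᵀ + R = [352 351; 351 442]
step 0: K = P̄·Hᵀ·S⁻¹ = [-819/2491 -9/2491; -810/2491 10560/32383]
step 0: x' = x̄ + K·y = [765/2491, 19088/32383]
step 0: P' = (I − K·H)·P̄ = [273/2491 270/2491; 270/2491 7030/32383]
step 1: x̄ = F·x = [-57264/32383, -1530/2491]
step 1: P̄ = F·P·Fᵀ + Q = [160419/32383 1620/2491; 1620/2491 6074/2491]
step 1: y = z − H·x̄ = [-107026/32383, -176888/32383]
step 1: S = H·P̄·Hᵀ + R = [1476154/32383 1254231/32383; 1254231/32383 1807732/32383]
step 1: K = P̄·Hᵀ·S⁻¹ = [-10672839/33826249 -418077/33826249; -10254762/33826249 10365288/33826249]
step 1: x' = x̄ + K·y = [-22258662/33826249, -43503474/33826249]
step 1: P' = (I − K·H)·P̄ = [3557613/33826249 3418254/33826249; 3418254/33826249 6873350/33826249]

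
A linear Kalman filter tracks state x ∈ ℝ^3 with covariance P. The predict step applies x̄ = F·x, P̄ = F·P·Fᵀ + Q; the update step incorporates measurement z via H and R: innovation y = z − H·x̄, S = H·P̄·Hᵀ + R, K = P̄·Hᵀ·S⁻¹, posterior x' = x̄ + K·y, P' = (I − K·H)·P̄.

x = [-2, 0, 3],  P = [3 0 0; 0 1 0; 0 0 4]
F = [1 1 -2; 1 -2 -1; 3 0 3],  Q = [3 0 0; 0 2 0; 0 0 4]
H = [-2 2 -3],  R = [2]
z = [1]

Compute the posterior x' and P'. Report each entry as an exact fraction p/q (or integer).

x̄ = F·x = [-8, -5, 3]
P̄ = F·P·Fᵀ + Q = [23 9 -15; 9 13 -3; -15 -3 67]
y = z − H·x̄ = [4]
S = H·P̄·Hᵀ + R = [533]
K = P̄·Hᵀ·S⁻¹ = [17/533; 17/533; -177/533]
x' = x̄ + K·y = [-4196/533, -2597/533, 891/533]
P' = (I − K·H)·P̄ = [11970/533 4508/533 -4986/533; 4508/533 6640/533 1410/533; -4986/533 1410/533 4382/533]

x' = [-4196/533, -2597/533, 891/533]
P' = [11970/533 4508/533 -4986/533; 4508/533 6640/533 1410/533; -4986/533 1410/533 4382/533]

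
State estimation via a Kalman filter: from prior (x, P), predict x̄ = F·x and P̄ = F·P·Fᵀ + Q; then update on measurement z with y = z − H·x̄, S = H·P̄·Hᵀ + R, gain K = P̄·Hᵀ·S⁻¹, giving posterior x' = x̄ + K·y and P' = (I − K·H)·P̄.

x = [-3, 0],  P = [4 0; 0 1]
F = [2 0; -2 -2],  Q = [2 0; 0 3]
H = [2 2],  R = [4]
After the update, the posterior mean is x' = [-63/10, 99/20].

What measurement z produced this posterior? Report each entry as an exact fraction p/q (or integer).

z = [-3]

x̄ = F·x = [-6, 6]
P̄ = F·P·Fᵀ + Q = [18 -16; -16 23]
S = H·P̄·Hᵀ + R = [40]
K = P̄·Hᵀ·S⁻¹ = [1/10; 7/20]
x' − x̄ = [-3/10, -21/20] = K·y
y = (KᵀK)⁻¹·Kᵀ·(x' − x̄) = [-3]
z = y + H·x̄ = [-3] + [0] = [-3]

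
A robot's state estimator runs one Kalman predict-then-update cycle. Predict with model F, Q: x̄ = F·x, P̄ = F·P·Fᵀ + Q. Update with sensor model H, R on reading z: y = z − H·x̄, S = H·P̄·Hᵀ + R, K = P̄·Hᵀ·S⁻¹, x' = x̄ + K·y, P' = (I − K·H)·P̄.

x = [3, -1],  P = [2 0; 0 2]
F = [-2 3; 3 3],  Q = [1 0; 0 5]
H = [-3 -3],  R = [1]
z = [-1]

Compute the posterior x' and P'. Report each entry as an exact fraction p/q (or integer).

x̄ = F·x = [-9, 6]
P̄ = F·P·Fᵀ + Q = [27 6; 6 41]
y = z − H·x̄ = [-10]
S = H·P̄·Hᵀ + R = [721]
K = P̄·Hᵀ·S⁻¹ = [-99/721; -141/721]
x' = x̄ + K·y = [-5499/721, 5736/721]
P' = (I − K·H)·P̄ = [9666/721 -9633/721; -9633/721 9680/721]

x' = [-5499/721, 5736/721]
P' = [9666/721 -9633/721; -9633/721 9680/721]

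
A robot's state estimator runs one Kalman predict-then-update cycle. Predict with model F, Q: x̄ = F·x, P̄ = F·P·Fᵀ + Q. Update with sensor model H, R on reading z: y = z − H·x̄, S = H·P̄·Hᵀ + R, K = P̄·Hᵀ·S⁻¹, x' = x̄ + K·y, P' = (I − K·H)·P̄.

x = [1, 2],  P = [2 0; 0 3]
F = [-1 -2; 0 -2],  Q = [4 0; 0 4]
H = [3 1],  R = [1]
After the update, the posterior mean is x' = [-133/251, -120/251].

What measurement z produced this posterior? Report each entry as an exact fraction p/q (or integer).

x̄ = F·x = [-5, -4]
P̄ = F·P·Fᵀ + Q = [18 12; 12 16]
S = H·P̄·Hᵀ + R = [251]
K = P̄·Hᵀ·S⁻¹ = [66/251; 52/251]
x' − x̄ = [1122/251, 884/251] = K·y
y = (KᵀK)⁻¹·Kᵀ·(x' − x̄) = [17]
z = y + H·x̄ = [17] + [-19] = [-2]

z = [-2]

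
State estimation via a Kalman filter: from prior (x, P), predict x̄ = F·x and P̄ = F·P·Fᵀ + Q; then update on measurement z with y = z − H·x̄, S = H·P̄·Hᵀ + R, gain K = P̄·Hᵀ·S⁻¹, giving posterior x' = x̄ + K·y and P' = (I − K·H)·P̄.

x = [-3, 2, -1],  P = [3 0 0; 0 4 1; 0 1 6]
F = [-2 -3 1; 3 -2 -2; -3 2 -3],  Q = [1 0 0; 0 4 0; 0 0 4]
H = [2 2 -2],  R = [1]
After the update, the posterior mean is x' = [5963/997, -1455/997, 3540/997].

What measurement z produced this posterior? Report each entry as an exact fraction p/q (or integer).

x̄ = F·x = [-1, -11, 16]
P̄ = F·P·Fᵀ + Q = [49 -2 -13; -2 79 -5; -13 -5 89]
S = H·P̄·Hᵀ + R = [997]
K = P̄·Hᵀ·S⁻¹ = [120/997; 164/997; -214/997]
x' − x̄ = [6960/997, 9512/997, -12412/997] = K·y
y = (KᵀK)⁻¹·Kᵀ·(x' − x̄) = [58]
z = y + H·x̄ = [58] + [-56] = [2]

z = [2]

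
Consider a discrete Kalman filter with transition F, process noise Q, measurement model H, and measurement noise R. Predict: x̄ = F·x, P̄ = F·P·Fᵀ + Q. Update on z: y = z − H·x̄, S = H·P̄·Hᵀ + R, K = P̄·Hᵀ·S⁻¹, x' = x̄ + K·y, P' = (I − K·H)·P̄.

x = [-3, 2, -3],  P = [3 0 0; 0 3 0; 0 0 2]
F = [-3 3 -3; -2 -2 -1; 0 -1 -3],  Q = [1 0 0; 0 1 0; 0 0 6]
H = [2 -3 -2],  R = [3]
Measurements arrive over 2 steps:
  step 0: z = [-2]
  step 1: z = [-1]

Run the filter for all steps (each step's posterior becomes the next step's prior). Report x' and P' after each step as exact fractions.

step 0: x' = [6597/323, 5183/646, 3017/323], P' = [17529/323 7053/323 6867/323; 7053/323 8793/646 528/323; 6867/323 528/323 6129/323]
step 1: x' = [-57727465/1948294, -9156826/974147, -29419805/1948294], P' = [1074788397/1948294 186770721/974147 515212179/1948294; 186770721/974147 68323070/974147 84873672/974147; 515212179/1948294 84873672/974147 261024207/1948294]

step 0: x̄ = F·x = [24, 5, 7]
step 0: P̄ = F·P·Fᵀ + Q = [73 6 9; 6 27 12; 9 12 27]
step 0: y = z − H·x̄ = [-21]
step 0: S = H·P̄·Hᵀ + R = [646]
step 0: K = P̄·Hᵀ·S⁻¹ = [55/323; -93/646; -36/323]
step 0: x' = x̄ + K·y = [6597/323, 5183/646, 3017/323]
step 0: P' = (I − K·H)·P̄ = [17529/323 7053/323 6867/323; 7053/323 8793/646 528/323; 6867/323 528/323 6129/323]
step 1: x̄ = F·x = [-42135/646, -1126/17, -23285/646]
step 1: P̄ = F·P·Fᵀ + Q = [479923/646 8451/17 243531/646; 8451/17 9482/17 4536/17; 243531/646 4536/17 129327/646]
step 1: y = z − H·x̄ = [-45655/323]
step 1: S = H·P̄·Hᵀ + R = [974147/323]
step 1: K = P̄·Hᵀ·S⁻¹ = [-245315/974147; -391704/974147; -144348/974147]
step 1: x' = x̄ + K·y = [-57727465/1948294, -9156826/974147, -29419805/1948294]
step 1: P' = (I − K·H)·P̄ = [1074788397/1948294 186770721/974147 515212179/1948294; 186770721/974147 68323070/974147 84873672/974147; 515212179/1948294 84873672/974147 261024207/1948294]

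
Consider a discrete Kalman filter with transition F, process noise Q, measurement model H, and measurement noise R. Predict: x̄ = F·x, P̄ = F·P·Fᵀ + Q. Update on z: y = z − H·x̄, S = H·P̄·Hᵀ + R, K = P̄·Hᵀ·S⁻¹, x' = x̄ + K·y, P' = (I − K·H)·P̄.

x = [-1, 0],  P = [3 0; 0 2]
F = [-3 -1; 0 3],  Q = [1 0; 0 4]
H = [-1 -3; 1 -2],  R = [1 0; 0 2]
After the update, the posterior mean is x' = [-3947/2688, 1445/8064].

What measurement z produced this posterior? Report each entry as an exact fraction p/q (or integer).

z = [1, -2]

x̄ = F·x = [3, 0]
P̄ = F·P·Fᵀ + Q = [30 -6; -6 22]
S = H·P̄·Hᵀ + R = [193 108; 108 144]
K = P̄·Hᵀ·S⁻¹ = [-87/224 1567/2688; -45/224 -1585/8064]
x' − x̄ = [-12011/2688, 1445/8064] = K·y
y = (KᵀK)⁻¹·Kᵀ·(x' − x̄) = [4, -5]
z = y + H·x̄ = [4, -5] + [-3, 3] = [1, -2]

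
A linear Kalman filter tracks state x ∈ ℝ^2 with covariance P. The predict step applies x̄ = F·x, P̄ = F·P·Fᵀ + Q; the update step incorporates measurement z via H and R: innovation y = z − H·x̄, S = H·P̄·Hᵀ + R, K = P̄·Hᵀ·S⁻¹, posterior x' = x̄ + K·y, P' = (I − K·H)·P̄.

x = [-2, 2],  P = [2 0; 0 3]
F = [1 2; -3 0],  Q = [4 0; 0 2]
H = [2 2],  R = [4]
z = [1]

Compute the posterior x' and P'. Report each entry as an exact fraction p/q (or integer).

x̄ = F·x = [2, 6]
P̄ = F·P·Fᵀ + Q = [18 -6; -6 20]
y = z − H·x̄ = [-15]
S = H·P̄·Hᵀ + R = [108]
K = P̄·Hᵀ·S⁻¹ = [2/9; 7/27]
x' = x̄ + K·y = [-4/3, 19/9]
P' = (I − K·H)·P̄ = [38/3 -110/9; -110/9 344/27]

x' = [-4/3, 19/9]
P' = [38/3 -110/9; -110/9 344/27]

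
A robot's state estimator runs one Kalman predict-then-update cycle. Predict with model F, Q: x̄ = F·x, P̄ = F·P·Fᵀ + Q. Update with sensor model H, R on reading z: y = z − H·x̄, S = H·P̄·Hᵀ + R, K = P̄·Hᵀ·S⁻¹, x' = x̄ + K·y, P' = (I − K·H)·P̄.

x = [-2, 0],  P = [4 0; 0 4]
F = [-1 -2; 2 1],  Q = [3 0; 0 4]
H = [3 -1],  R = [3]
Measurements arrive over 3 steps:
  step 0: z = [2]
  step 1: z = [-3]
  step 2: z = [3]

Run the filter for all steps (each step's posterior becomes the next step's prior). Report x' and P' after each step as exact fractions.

step 0: x̄ = F·x = [2, -4]
step 0: P̄ = F·P·Fᵀ + Q = [23 -16; -16 24]
step 0: y = z − H·x̄ = [-8]
step 0: S = H·P̄·Hᵀ + R = [330]
step 0: K = P̄·Hᵀ·S⁻¹ = [17/66; -12/55]
step 0: x' = x̄ + K·y = [-2/33, -124/55]
step 0: P' = (I − K·H)·P̄ = [73/66 28/11; 28/11 456/55]
step 1: x̄ = F·x = [754/165, -392/165]
step 1: P̄ = F·P·Fᵀ + Q = [15659/330 -5201/165; -5201/165 4438/165]
step 1: y = z − H·x̄ = [-3149/165]
step 1: S = H·P̄·Hᵀ + R = [213209/330]
step 1: K = P̄·Hᵀ·S⁻¹ = [57379/213209; -40082/213209]
step 1: x' = x̄ + K·y = [-120769/213209, 258426/213209]
step 1: P' = (I − K·H)·P̄ = [140273/213209 248682/213209; 248682/213209 866292/213209]
step 2: x̄ = F·x = [-396083/213209, 16888/213209]
step 2: P̄ = F·P·Fᵀ + Q = [5239796/213209 -3256540/213209; -3256540/213209 3274948/213209]
step 2: y = z − H·x̄ = [1844764/213209]
step 2: S = H·P̄·Hᵀ + R = [70611979/213209]
step 2: K = P̄·Hᵀ·S⁻¹ = [18975928/70611979; -13044568/70611979]
step 2: x' = x̄ + K·y = [33009415/70611979, -107273400/70611979]
step 2: P' = (I − K·H)·P̄ = [46463900/70611979 82463916/70611979; 82463916/70611979 286525452/70611979]

step 0: x' = [-2/33, -124/55], P' = [73/66 28/11; 28/11 456/55]
step 1: x' = [-120769/213209, 258426/213209], P' = [140273/213209 248682/213209; 248682/213209 866292/213209]
step 2: x' = [33009415/70611979, -107273400/70611979], P' = [46463900/70611979 82463916/70611979; 82463916/70611979 286525452/70611979]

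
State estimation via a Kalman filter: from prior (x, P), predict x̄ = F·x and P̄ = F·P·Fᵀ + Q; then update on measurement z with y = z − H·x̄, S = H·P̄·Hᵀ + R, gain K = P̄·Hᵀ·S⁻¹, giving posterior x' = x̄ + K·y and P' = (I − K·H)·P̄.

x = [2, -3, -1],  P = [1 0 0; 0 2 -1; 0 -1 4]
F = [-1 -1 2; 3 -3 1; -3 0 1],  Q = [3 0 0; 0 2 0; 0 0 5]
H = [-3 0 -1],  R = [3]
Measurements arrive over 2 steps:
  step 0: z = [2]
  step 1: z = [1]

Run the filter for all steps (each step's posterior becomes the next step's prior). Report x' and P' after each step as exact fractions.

step 0: x̄ = F·x = [-1, 14, -7]
step 0: P̄ = F·P·Fᵀ + Q = [26 18 12; 18 39 -2; 12 -2 18]
step 0: y = z − H·x̄ = [-8]
step 0: S = H·P̄·Hᵀ + R = [327]
step 0: K = P̄·Hᵀ·S⁻¹ = [-30/109; -52/327; -18/109]
step 0: x' = x̄ + K·y = [131/109, 4994/327, -619/109]
step 0: P' = (I − K·H)·P̄ = [134/109 402/109 -312/109; 402/109 10049/327 -1154/109; -312/109 -1154/109 990/109]
step 1: x̄ = F·x = [-9101/327, -5220/109, -1012/109]
step 1: P̄ = F·P·Fᵀ + Q = [43316/327 18145/109 6926/109; 18145/109 30377/109 6864/109; 6926/109 6864/109 4613/109]
step 1: y = z − H·x̄ = [-10004/109]
step 1: S = H·P̄·Hᵀ + R = [176444/109]
step 1: K = P̄·Hᵀ·S⁻¹ = [-25121/88222; -61299/176444; -25391/176444]
step 1: x' = x̄ + K·y = [-224665/132333, -705969/44111, 173051/44111]
step 1: P' = (I − K·H)·P̄ = [160717/132333 558679/88222 -246071/88222; 558679/88222 14699743/176444 -3168177/176444; -246071/88222 -3168177/176444 1552599/176444]

step 0: x' = [131/109, 4994/327, -619/109], P' = [134/109 402/109 -312/109; 402/109 10049/327 -1154/109; -312/109 -1154/109 990/109]
step 1: x' = [-224665/132333, -705969/44111, 173051/44111], P' = [160717/132333 558679/88222 -246071/88222; 558679/88222 14699743/176444 -3168177/176444; -246071/88222 -3168177/176444 1552599/176444]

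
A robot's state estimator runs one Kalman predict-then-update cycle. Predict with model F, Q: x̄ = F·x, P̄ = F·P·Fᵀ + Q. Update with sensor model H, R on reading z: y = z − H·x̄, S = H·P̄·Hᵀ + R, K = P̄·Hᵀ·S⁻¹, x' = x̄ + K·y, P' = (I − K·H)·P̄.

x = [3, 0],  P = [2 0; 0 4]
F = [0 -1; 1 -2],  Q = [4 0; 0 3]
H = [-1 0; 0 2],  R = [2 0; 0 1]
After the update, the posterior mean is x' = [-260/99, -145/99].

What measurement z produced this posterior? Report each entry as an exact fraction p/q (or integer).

z = [3, -3]

x̄ = F·x = [0, 3]
P̄ = F·P·Fᵀ + Q = [8 8; 8 21]
S = H·P̄·Hᵀ + R = [10 -16; -16 85]
K = P̄·Hᵀ·S⁻¹ = [-212/297 16/297; -4/297 146/297]
x' − x̄ = [-260/99, -442/99] = K·y
y = (KᵀK)⁻¹·Kᵀ·(x' − x̄) = [3, -9]
z = y + H·x̄ = [3, -9] + [0, 6] = [3, -3]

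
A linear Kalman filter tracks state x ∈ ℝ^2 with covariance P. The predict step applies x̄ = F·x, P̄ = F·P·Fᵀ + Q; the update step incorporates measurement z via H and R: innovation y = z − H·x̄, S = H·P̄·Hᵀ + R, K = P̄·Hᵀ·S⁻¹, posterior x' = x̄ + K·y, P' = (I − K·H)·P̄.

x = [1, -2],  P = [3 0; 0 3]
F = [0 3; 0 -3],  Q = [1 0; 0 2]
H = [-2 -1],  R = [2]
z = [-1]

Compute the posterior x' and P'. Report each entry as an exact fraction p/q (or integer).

x̄ = F·x = [-6, 6]
P̄ = F·P·Fᵀ + Q = [28 -27; -27 29]
y = z − H·x̄ = [-7]
S = H·P̄·Hᵀ + R = [35]
K = P̄·Hᵀ·S⁻¹ = [-29/35; 5/7]
x' = x̄ + K·y = [-1/5, 1]
P' = (I − K·H)·P̄ = [139/35 -44/7; -44/7 78/7]

x' = [-1/5, 1]
P' = [139/35 -44/7; -44/7 78/7]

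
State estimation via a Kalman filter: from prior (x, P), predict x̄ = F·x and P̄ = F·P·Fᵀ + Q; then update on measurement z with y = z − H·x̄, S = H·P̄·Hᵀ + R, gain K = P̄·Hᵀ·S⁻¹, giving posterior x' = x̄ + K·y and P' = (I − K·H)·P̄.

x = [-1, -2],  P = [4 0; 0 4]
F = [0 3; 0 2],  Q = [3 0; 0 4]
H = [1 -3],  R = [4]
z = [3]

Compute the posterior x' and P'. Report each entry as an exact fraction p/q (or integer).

x̄ = F·x = [-6, -4]
P̄ = F·P·Fᵀ + Q = [39 24; 24 20]
y = z − H·x̄ = [-3]
S = H·P̄·Hᵀ + R = [79]
K = P̄·Hᵀ·S⁻¹ = [-33/79; -36/79]
x' = x̄ + K·y = [-375/79, -208/79]
P' = (I − K·H)·P̄ = [1992/79 708/79; 708/79 284/79]

x' = [-375/79, -208/79]
P' = [1992/79 708/79; 708/79 284/79]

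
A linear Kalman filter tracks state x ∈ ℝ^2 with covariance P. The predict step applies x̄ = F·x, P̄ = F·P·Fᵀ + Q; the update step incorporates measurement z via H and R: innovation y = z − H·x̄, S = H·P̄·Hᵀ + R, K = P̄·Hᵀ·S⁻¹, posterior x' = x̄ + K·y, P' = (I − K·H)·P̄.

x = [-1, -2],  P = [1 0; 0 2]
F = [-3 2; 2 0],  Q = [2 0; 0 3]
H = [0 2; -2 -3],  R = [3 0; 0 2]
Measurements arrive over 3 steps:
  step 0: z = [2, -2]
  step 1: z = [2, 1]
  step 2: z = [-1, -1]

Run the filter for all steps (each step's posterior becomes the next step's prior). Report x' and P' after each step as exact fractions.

step 0: x̄ = F·x = [-1, -2]
step 0: P̄ = F·P·Fᵀ + Q = [19 -6; -6 7]
step 0: y = z − H·x̄ = [6, -10]
step 0: S = H·P̄·Hᵀ + R = [31 -18; -18 69]
step 0: K = P̄·Hᵀ·S⁻¹ = [-36/55 -76/165; 268/605 -9/605]
step 0: x' = x̄ + K·y = [-53/165, 488/605]
step 0: P' = (I − K·H)·P̄ = [29/15 -54/55; -54/55 402/605]
step 1: x̄ = F·x = [1559/605, -106/165]
step 1: P̄ = F·P·Fᵀ + Q = [20473/605 -854/55; -854/55 161/15]
step 1: y = z − H·x̄ = [542/165, 2557/605]
step 1: S = H·P̄·Hᵀ + R = [689/15 -126/55; -126/55 28817/605]
step 1: K = P̄·Hᵀ·S⁻¹ = [-2772420/3961457 -1888004/3961457; 1851052/3961457 -6237/3961457]
step 1: x' = x̄ + K·y = [-6878409/3961457, 3509129/3961457]
step 1: P' = (I − K·H)·P̄ = [8125949/3961457 -4158630/3961457; -4158630/3961457 2776578/3961457]
step 2: x̄ = F·x = [27653485/3961457, -13756818/3961457]
step 2: P̄ = F·P·Fᵀ + Q = [142066327/3961457 -65390214/3961457; -65390214/3961457 44388167/3961457]
step 2: y = z − H·x̄ = [23552179/3961457, 10075059/3961457]
step 2: S = H·P̄·Hᵀ + R = [189437039/3961457 -4768146/3961457; -4768146/3961457 190999157/3961457]
step 2: K = P̄·Hᵀ·S⁻¹ = [-6411370164/9127848551 -4363758908/9127848551; 4277425540/9127848551 -7152219/9127848551]
step 2: x' = x̄ + K·y = [14502229051/9127848551, -6285444547/9127848551]
step 2: P' = (I − K·H)·P̄ = [18789341777/9127848551 -9617055246/9127848551; -9617055246/9127848551 6416138310/9127848551]

step 0: x' = [-53/165, 488/605], P' = [29/15 -54/55; -54/55 402/605]
step 1: x' = [-6878409/3961457, 3509129/3961457], P' = [8125949/3961457 -4158630/3961457; -4158630/3961457 2776578/3961457]
step 2: x' = [14502229051/9127848551, -6285444547/9127848551], P' = [18789341777/9127848551 -9617055246/9127848551; -9617055246/9127848551 6416138310/9127848551]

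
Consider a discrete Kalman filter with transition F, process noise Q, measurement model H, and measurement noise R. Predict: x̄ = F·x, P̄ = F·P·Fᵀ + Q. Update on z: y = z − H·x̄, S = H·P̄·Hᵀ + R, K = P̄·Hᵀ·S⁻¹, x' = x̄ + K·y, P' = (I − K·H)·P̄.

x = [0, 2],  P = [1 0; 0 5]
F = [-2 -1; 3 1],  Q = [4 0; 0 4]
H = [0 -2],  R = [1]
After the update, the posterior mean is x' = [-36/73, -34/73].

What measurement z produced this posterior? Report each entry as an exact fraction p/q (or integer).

z = [1]

x̄ = F·x = [-2, 2]
P̄ = F·P·Fᵀ + Q = [13 -11; -11 18]
S = H·P̄·Hᵀ + R = [73]
K = P̄·Hᵀ·S⁻¹ = [22/73; -36/73]
x' − x̄ = [110/73, -180/73] = K·y
y = (KᵀK)⁻¹·Kᵀ·(x' − x̄) = [5]
z = y + H·x̄ = [5] + [-4] = [1]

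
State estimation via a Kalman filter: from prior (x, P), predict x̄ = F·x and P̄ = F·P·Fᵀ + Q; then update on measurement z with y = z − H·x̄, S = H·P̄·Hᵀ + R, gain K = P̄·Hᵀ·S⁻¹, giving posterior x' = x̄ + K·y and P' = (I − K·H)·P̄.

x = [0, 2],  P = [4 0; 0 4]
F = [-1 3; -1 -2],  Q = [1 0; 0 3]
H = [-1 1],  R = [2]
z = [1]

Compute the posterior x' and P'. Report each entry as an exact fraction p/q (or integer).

x̄ = F·x = [6, -4]
P̄ = F·P·Fᵀ + Q = [41 -20; -20 23]
y = z − H·x̄ = [11]
S = H·P̄·Hᵀ + R = [106]
K = P̄·Hᵀ·S⁻¹ = [-61/106; 43/106]
x' = x̄ + K·y = [-35/106, 49/106]
P' = (I − K·H)·P̄ = [625/106 503/106; 503/106 589/106]

x' = [-35/106, 49/106]
P' = [625/106 503/106; 503/106 589/106]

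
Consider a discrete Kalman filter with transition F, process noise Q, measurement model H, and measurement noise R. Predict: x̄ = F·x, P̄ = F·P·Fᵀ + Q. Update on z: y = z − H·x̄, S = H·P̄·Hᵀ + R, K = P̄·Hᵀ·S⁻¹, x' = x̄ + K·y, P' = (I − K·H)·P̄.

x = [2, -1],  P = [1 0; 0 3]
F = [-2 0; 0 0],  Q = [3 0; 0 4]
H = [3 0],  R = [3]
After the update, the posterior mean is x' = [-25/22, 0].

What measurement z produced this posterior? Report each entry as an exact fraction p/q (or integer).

x̄ = F·x = [-4, 0]
P̄ = F·P·Fᵀ + Q = [7 0; 0 4]
S = H·P̄·Hᵀ + R = [66]
K = P̄·Hᵀ·S⁻¹ = [7/22; 0]
x' − x̄ = [63/22, 0] = K·y
y = (KᵀK)⁻¹·Kᵀ·(x' − x̄) = [9]
z = y + H·x̄ = [9] + [-12] = [-3]

z = [-3]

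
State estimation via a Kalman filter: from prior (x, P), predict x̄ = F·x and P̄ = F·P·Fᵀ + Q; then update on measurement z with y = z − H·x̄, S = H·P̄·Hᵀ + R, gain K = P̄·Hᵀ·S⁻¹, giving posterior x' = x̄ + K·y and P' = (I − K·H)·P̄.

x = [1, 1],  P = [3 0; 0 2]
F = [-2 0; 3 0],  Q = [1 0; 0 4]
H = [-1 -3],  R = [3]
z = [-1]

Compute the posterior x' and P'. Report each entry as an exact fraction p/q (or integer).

x̄ = F·x = [-2, 3]
P̄ = F·P·Fᵀ + Q = [13 -18; -18 31]
y = z − H·x̄ = [6]
S = H·P̄·Hᵀ + R = [187]
K = P̄·Hᵀ·S⁻¹ = [41/187; -75/187]
x' = x̄ + K·y = [-128/187, 111/187]
P' = (I − K·H)·P̄ = [750/187 -291/187; -291/187 172/187]

x' = [-128/187, 111/187]
P' = [750/187 -291/187; -291/187 172/187]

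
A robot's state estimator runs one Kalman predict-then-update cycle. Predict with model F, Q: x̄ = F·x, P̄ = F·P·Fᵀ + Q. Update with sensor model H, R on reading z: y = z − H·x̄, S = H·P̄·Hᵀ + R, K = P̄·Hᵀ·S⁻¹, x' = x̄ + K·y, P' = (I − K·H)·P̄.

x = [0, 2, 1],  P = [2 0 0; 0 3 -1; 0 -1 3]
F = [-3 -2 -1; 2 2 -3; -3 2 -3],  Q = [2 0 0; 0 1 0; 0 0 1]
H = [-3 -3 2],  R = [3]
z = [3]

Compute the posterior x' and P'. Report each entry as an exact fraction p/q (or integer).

x̄ = F·x = [-5, 1, 1]
P̄ = F·P·Fᵀ + Q = [31 -19 11; -19 60 39; 11 39 70]
y = z − H·x̄ = [-11]
S = H·P̄·Hᵀ + R = [160]
K = P̄·Hᵀ·S⁻¹ = [-7/80; -9/32; -1/16]
x' = x̄ + K·y = [-323/80, 131/32, 27/16]
P' = (I − K·H)·P̄ = [1191/40 -367/16 81/8; -367/16 1515/32 579/16; 81/8 579/16 555/8]

x' = [-323/80, 131/32, 27/16]
P' = [1191/40 -367/16 81/8; -367/16 1515/32 579/16; 81/8 579/16 555/8]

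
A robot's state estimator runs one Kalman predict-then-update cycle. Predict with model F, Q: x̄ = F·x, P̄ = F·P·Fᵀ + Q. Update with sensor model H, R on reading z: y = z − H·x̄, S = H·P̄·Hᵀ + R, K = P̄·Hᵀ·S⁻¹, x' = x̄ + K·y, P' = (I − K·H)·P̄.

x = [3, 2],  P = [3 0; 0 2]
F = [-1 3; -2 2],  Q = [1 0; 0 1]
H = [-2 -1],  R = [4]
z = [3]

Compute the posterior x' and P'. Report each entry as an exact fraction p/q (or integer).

x' = [121/185, -769/185]
P' = [226/185 -204/185; -204/185 636/185]

x̄ = F·x = [3, -2]
P̄ = F·P·Fᵀ + Q = [22 18; 18 21]
y = z − H·x̄ = [7]
S = H·P̄·Hᵀ + R = [185]
K = P̄·Hᵀ·S⁻¹ = [-62/185; -57/185]
x' = x̄ + K·y = [121/185, -769/185]
P' = (I − K·H)·P̄ = [226/185 -204/185; -204/185 636/185]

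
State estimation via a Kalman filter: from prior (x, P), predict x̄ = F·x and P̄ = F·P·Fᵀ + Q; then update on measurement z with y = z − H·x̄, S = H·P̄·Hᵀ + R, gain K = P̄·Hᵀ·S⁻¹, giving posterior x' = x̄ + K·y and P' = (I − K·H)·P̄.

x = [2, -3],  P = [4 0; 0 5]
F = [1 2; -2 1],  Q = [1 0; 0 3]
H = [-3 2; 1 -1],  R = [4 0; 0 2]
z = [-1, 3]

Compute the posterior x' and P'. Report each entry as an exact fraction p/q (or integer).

x̄ = F·x = [-4, -7]
P̄ = F·P·Fᵀ + Q = [25 2; 2 24]
y = z − H·x̄ = [1, 0]
S = H·P̄·Hᵀ + R = [301 -113; -113 47]
K = P̄·Hᵀ·S⁻¹ = [-369/689 -550/689; -256/689 -938/689]
x' = x̄ + K·y = [-3125/689, -5079/689]
P' = (I − K·H)·P̄ = [3676/689 4776/689; 4776/689 6652/689]

x' = [-3125/689, -5079/689]
P' = [3676/689 4776/689; 4776/689 6652/689]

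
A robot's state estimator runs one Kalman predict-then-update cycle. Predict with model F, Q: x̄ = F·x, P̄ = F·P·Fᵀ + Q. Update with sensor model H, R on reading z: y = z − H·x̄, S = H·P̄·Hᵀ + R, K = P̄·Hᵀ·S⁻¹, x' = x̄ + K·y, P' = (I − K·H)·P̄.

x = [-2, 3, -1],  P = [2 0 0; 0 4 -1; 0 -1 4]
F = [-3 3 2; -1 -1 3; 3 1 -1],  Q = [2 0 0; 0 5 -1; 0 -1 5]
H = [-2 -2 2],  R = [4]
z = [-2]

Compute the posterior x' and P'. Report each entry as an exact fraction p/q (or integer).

x̄ = F·x = [13, -4, -2]
P̄ = F·P·Fᵀ + Q = [60 11 -13; 11 53 -27; -13 -27 33]
y = z − H·x̄ = [20]
S = H·P̄·Hᵀ + R = [996]
K = P̄·Hᵀ·S⁻¹ = [-14/83; -91/498; 73/498]
x' = x̄ + K·y = [799/83, -1906/249, 232/249]
P' = (I − K·H)·P̄ = [2628/83 -1635/83 965/83; -1635/83 4916/249 -80/249; 965/83 -80/249 2888/249]

x' = [799/83, -1906/249, 232/249]
P' = [2628/83 -1635/83 965/83; -1635/83 4916/249 -80/249; 965/83 -80/249 2888/249]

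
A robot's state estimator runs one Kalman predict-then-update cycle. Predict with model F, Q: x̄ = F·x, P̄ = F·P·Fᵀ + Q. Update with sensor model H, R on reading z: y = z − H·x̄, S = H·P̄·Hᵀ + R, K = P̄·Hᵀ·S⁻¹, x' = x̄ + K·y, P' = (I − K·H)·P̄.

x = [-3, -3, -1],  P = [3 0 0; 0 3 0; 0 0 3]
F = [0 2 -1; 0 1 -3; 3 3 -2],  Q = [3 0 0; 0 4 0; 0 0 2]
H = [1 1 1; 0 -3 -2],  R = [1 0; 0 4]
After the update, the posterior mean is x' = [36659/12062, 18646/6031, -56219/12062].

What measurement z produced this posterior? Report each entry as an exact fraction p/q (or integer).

z = [2, 1]

x̄ = F·x = [-5, 0, -16]
P̄ = F·P·Fᵀ + Q = [18 15 24; 15 34 27; 24 27 68]
S = H·P̄·Hᵀ + R = [253 -466; -466 906]
K = P̄·Hᵀ·S⁻¹ = [4152/6031 3033/12062; -1920/6031 -2026/6031; 3346/6031 553/12062]
x' − x̄ = [96969/12062, 18646/6031, 136773/12062] = K·y
y = (KᵀK)⁻¹·Kᵀ·(x' − x̄) = [23, -31]
z = y + H·x̄ = [23, -31] + [-21, 32] = [2, 1]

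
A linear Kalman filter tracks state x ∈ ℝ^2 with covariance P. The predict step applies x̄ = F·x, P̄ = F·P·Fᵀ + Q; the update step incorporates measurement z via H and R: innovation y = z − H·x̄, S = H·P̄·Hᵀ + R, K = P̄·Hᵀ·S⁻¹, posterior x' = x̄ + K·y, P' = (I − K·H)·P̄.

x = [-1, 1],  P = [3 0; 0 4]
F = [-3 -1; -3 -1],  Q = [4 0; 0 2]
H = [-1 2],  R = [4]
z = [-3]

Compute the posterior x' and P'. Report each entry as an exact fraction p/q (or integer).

x' = [-41/47, -81/47]
P' = [916/47 512/47; 512/47 326/47]

x̄ = F·x = [2, 2]
P̄ = F·P·Fᵀ + Q = [35 31; 31 33]
y = z − H·x̄ = [-5]
S = H·P̄·Hᵀ + R = [47]
K = P̄·Hᵀ·S⁻¹ = [27/47; 35/47]
x' = x̄ + K·y = [-41/47, -81/47]
P' = (I − K·H)·P̄ = [916/47 512/47; 512/47 326/47]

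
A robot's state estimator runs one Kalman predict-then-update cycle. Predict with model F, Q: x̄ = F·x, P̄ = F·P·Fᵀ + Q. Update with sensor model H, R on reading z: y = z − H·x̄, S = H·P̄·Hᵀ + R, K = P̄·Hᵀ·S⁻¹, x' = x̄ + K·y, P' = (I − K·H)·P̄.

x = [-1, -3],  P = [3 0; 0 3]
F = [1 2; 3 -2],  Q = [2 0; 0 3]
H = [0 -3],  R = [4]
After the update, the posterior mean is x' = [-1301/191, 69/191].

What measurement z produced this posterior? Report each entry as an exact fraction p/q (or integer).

x̄ = F·x = [-7, 3]
P̄ = F·P·Fᵀ + Q = [17 -3; -3 42]
S = H·P̄·Hᵀ + R = [382]
K = P̄·Hᵀ·S⁻¹ = [9/382; -63/191]
x' − x̄ = [36/191, -504/191] = K·y
y = (KᵀK)⁻¹·Kᵀ·(x' − x̄) = [8]
z = y + H·x̄ = [8] + [-9] = [-1]

z = [-1]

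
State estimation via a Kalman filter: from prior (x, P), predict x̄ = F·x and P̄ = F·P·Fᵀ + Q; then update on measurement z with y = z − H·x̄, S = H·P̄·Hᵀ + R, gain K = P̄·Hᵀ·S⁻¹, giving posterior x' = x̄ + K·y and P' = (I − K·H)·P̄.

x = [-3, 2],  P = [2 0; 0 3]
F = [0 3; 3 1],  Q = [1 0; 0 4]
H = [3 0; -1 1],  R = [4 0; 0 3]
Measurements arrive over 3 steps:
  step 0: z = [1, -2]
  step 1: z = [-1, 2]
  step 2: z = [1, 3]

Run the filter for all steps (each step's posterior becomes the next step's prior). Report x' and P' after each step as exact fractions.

step 0: x̄ = F·x = [6, -7]
step 0: P̄ = F·P·Fᵀ + Q = [28 9; 9 25]
step 0: y = z − H·x̄ = [-17, 11]
step 0: S = H·P̄·Hᵀ + R = [256 -57; -57 38]
step 0: K = P̄·Hᵀ·S⁻¹ = [111/341 -4/341; 102/341 5635/6479]
step 0: x' = x̄ + K·y = [115/341, -16314/6479]
step 0: P' = (I − K·H)·P̄ = [148/341 136/341; 136/341 19489/6479]
step 1: x̄ = F·x = [-48942/6479, -9759/6479]
step 1: P̄ = F·P·Fᵀ + Q = [181880/6479 81723/6479; 81723/6479 86217/6479]
step 1: y = z − H·x̄ = [140347/6479, -26225/6479]
step 1: S = H·P̄·Hᵀ + R = [1662836/6479 -300471/6479; -300471/6479 124088/6479]
step 1: K = P̄·Hᵀ·S⁻¹ = [5805387/17912513 -400628/17912513; 4903974/17912513 12523377/17912513]
step 1: x' = x̄ + K·y = [-7933183/17912513, 28557534/17912513]
step 1: P' = (I − K·H)·P̄ = [7740516/17912513 6538632/17912513; 6538632/17912513 44108763/17912513]
step 2: x̄ = F·x = [85672602/17912513, 4757985/17912513]
step 2: P̄ = F·P·Fᵀ + Q = [414891380/17912513 191173977/17912513; 191173977/17912513 224655251/17912513]
step 2: y = z − H·x̄ = [-239105293/17912513, 134652156/17912513]
step 2: S = H·P̄·Hᵀ + R = [3805672472/17912513 -671152209/17912513; -671152209/17912513 310936216/17912513]
step 2: K = P̄·Hᵀ·S⁻¹ = [13223484501/40914198367 -127838516/5844885481; 11210027874/40914198367 4086044477/5844885481]
step 2: x' = x̄ + K·y = [1777883859/5844885481, 10891468767/5844885481]
step 2: P' = (I − K·H)·P̄ = [17631312668/40914198367 14946703832/40914198367; 14946703832/40914198367 100753637849/40914198367]

step 0: x' = [115/341, -16314/6479], P' = [148/341 136/341; 136/341 19489/6479]
step 1: x' = [-7933183/17912513, 28557534/17912513], P' = [7740516/17912513 6538632/17912513; 6538632/17912513 44108763/17912513]
step 2: x' = [1777883859/5844885481, 10891468767/5844885481], P' = [17631312668/40914198367 14946703832/40914198367; 14946703832/40914198367 100753637849/40914198367]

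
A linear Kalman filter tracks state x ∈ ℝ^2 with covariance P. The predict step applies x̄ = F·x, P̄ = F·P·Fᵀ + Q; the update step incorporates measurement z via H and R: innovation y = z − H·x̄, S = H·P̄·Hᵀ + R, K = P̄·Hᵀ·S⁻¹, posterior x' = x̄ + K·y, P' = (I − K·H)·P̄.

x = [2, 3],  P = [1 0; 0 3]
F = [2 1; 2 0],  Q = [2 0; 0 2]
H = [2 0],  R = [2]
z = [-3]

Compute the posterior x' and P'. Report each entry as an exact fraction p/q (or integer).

x' = [-20/19, 8/19]
P' = [9/19 4/19; 4/19 82/19]

x̄ = F·x = [7, 4]
P̄ = F·P·Fᵀ + Q = [9 4; 4 6]
y = z − H·x̄ = [-17]
S = H·P̄·Hᵀ + R = [38]
K = P̄·Hᵀ·S⁻¹ = [9/19; 4/19]
x' = x̄ + K·y = [-20/19, 8/19]
P' = (I − K·H)·P̄ = [9/19 4/19; 4/19 82/19]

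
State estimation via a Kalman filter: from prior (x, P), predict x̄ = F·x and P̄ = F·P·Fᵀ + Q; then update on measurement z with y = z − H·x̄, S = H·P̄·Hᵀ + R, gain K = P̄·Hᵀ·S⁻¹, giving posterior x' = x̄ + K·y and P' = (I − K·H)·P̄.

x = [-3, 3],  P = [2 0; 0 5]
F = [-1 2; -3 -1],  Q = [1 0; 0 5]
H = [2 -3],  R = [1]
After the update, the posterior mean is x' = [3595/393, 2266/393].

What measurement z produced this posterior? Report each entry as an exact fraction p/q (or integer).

x̄ = F·x = [9, 6]
P̄ = F·P·Fᵀ + Q = [23 -4; -4 28]
S = H·P̄·Hᵀ + R = [393]
K = P̄·Hᵀ·S⁻¹ = [58/393; -92/393]
x' − x̄ = [58/393, -92/393] = K·y
y = (KᵀK)⁻¹·Kᵀ·(x' − x̄) = [1]
z = y + H·x̄ = [1] + [0] = [1]

z = [1]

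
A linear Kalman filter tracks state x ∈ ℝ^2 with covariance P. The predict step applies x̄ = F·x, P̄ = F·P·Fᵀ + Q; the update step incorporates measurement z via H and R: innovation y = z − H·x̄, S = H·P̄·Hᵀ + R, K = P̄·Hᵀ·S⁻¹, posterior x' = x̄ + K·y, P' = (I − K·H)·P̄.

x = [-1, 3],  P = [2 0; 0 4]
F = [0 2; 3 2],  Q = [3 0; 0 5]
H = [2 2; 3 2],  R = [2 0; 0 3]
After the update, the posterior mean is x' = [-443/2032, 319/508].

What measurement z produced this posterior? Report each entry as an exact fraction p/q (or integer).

z = [2, -1]

x̄ = F·x = [6, 3]
P̄ = F·P·Fᵀ + Q = [19 16; 16 39]
S = H·P̄·Hᵀ + R = [362 430; 430 522]
K = P̄·Hᵀ·S⁻¹ = [-865/2032 1059/2032; 405/508 -211/508]
x' − x̄ = [-12635/2032, -1205/508] = K·y
y = (KᵀK)⁻¹·Kᵀ·(x' − x̄) = [-16, -25]
z = y + H·x̄ = [-16, -25] + [18, 24] = [2, -1]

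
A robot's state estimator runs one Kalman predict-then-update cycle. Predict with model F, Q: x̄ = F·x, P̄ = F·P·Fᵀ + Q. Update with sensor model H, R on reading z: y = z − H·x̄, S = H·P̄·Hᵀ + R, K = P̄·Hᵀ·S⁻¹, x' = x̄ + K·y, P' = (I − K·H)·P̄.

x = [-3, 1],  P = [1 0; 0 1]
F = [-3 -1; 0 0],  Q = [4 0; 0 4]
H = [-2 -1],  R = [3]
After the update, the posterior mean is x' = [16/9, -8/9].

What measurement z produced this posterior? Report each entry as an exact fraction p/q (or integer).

x̄ = F·x = [8, 0]
P̄ = F·P·Fᵀ + Q = [14 0; 0 4]
S = H·P̄·Hᵀ + R = [63]
K = P̄·Hᵀ·S⁻¹ = [-4/9; -4/63]
x' − x̄ = [-56/9, -8/9] = K·y
y = (KᵀK)⁻¹·Kᵀ·(x' − x̄) = [14]
z = y + H·x̄ = [14] + [-16] = [-2]

z = [-2]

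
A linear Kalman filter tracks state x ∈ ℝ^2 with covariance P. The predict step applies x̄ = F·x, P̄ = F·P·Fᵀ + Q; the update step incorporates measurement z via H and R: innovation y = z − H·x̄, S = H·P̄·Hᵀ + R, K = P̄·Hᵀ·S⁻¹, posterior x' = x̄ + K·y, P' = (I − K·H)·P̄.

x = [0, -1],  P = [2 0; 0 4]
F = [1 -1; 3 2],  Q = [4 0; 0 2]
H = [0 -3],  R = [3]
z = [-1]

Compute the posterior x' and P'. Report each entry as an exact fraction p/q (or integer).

x̄ = F·x = [1, -2]
P̄ = F·P·Fᵀ + Q = [10 -2; -2 36]
y = z − H·x̄ = [-7]
S = H·P̄·Hᵀ + R = [327]
K = P̄·Hᵀ·S⁻¹ = [2/109; -36/109]
x' = x̄ + K·y = [95/109, 34/109]
P' = (I − K·H)·P̄ = [1078/109 -2/109; -2/109 36/109]

x' = [95/109, 34/109]
P' = [1078/109 -2/109; -2/109 36/109]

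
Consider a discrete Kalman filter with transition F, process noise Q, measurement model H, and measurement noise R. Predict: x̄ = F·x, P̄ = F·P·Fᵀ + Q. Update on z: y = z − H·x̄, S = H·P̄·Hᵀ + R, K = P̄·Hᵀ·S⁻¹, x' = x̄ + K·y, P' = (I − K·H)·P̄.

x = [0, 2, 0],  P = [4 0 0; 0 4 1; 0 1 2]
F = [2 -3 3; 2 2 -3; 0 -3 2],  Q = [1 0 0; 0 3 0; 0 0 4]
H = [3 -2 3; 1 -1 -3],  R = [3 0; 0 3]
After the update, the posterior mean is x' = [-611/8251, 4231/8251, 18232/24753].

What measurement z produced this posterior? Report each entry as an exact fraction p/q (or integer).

z = [1, -3]

x̄ = F·x = [-6, 4, -6]
P̄ = F·P·Fᵀ + Q = [53 -11 33; -11 41 -23; 33 -23 36]
S = H·P̄·Hᵀ + R = [1970 -295; -295 107]
K = P̄·Hᵀ·S⁻¹ = [1309/8251 910/8251; -4891/41255 -1386/8251; 11731/123765 -5561/24753]
x' − x̄ = [48895/8251, -28773/8251, 166750/24753] = K·y
y = (KᵀK)⁻¹·Kᵀ·(x' − x̄) = [45, -11]
z = y + H·x̄ = [45, -11] + [-44, 8] = [1, -3]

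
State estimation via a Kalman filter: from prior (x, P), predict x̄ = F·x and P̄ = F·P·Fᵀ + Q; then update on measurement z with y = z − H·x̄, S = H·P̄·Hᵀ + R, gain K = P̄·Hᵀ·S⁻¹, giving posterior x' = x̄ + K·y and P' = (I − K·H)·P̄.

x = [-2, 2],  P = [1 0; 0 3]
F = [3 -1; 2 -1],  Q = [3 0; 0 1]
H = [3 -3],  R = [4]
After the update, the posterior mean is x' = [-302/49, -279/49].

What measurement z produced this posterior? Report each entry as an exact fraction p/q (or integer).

z = [-1]

x̄ = F·x = [-8, -6]
P̄ = F·P·Fᵀ + Q = [15 9; 9 8]
S = H·P̄·Hᵀ + R = [49]
K = P̄·Hᵀ·S⁻¹ = [18/49; 3/49]
x' − x̄ = [90/49, 15/49] = K·y
y = (KᵀK)⁻¹·Kᵀ·(x' − x̄) = [5]
z = y + H·x̄ = [5] + [-6] = [-1]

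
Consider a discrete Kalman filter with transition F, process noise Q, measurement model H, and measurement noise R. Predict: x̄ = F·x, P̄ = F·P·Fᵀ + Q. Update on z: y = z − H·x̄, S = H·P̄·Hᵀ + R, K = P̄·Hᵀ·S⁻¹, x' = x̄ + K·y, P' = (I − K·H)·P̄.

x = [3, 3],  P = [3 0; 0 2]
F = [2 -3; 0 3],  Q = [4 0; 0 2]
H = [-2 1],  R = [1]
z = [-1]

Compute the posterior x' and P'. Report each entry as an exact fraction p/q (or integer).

x' = [689/229, 1165/229]
P' = [390/229 694/229; 694/229 1444/229]

x̄ = F·x = [-3, 9]
P̄ = F·P·Fᵀ + Q = [34 -18; -18 20]
y = z − H·x̄ = [-16]
S = H·P̄·Hᵀ + R = [229]
K = P̄·Hᵀ·S⁻¹ = [-86/229; 56/229]
x' = x̄ + K·y = [689/229, 1165/229]
P' = (I − K·H)·P̄ = [390/229 694/229; 694/229 1444/229]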